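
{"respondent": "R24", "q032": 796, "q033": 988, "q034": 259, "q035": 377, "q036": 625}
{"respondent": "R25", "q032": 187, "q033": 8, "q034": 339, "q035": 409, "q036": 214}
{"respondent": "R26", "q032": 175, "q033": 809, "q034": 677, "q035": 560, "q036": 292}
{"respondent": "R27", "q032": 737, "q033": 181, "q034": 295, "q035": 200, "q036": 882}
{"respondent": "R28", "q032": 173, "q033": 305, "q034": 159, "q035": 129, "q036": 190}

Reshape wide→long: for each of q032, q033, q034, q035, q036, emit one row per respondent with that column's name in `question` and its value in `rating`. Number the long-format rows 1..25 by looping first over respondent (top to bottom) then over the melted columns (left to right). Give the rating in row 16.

25 rows total (5 × 5). Row 16: index ⌊(16-1)/5⌋ = 3 into respondent → R27; (16-1) mod 5 = 0 into the melted columns → q032.
So row 16 is (R27, q032, 737); rating = 737.

737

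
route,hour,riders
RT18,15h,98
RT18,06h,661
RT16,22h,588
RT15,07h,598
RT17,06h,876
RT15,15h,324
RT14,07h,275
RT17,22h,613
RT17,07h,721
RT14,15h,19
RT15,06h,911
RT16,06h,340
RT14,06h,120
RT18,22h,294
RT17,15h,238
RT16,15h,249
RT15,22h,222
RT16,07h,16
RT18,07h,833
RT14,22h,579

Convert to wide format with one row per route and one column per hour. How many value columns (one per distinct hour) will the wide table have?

4 distinct hour values: 06h, 07h, 15h, 22h.

4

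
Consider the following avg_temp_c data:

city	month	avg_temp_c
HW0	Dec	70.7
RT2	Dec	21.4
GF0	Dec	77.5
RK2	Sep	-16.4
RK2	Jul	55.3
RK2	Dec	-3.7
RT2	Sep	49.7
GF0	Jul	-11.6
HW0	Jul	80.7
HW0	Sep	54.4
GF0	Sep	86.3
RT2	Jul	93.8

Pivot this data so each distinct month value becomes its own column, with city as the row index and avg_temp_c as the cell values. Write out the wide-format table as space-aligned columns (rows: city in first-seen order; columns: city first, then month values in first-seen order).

Columns: city plus the 3 distinct month values (Dec, Sep, Jul).
For example, row HW0 column Dec takes avg_temp_c=70.7 from the long row (HW0, Dec).

city  Dec   Sep    Jul  
HW0   70.7  54.4   80.7 
RT2   21.4  49.7   93.8 
GF0   77.5  86.3   -11.6
RK2   -3.7  -16.4  55.3 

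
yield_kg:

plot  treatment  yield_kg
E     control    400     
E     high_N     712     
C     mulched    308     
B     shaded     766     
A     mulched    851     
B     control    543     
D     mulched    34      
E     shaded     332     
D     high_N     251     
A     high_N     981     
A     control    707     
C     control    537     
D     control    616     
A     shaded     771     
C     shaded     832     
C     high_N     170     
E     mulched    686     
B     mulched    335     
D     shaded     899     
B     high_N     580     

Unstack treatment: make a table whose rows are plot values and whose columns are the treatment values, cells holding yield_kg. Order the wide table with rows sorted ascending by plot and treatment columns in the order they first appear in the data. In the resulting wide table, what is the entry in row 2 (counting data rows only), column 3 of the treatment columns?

With rows sorted ascending by plot, row 2 is plot=B. treatment columns in first-appearance order: control, high_N, mulched, shaded; column 3 is mulched.
Long rows with plot=B, treatment=mulched: yield_kg = 335.

335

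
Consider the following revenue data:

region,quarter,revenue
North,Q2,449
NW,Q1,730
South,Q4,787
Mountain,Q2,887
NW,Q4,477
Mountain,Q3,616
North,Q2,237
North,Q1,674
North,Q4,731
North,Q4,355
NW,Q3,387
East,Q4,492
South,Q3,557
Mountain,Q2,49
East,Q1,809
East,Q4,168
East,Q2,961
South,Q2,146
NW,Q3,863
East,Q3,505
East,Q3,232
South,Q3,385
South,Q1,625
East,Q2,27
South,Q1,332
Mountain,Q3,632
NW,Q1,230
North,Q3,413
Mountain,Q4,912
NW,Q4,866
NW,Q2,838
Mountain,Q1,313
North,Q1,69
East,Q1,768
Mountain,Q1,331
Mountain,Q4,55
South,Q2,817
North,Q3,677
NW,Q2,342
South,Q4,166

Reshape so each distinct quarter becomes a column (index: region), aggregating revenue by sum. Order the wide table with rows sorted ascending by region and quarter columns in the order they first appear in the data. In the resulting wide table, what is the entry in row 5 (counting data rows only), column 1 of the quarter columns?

963

With rows sorted ascending by region, row 5 is region=South. quarter columns in first-appearance order: Q2, Q1, Q4, Q3; column 1 is Q2.
Long rows with region=South, quarter=Q2: 146 + 817 = 963.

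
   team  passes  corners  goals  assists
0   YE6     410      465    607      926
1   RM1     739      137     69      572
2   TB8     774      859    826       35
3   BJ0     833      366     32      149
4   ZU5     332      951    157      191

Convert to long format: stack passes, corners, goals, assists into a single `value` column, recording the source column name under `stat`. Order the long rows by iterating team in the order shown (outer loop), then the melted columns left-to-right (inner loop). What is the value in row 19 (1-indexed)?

20 rows total (5 × 4). Row 19: index ⌊(19-1)/4⌋ = 4 into team → ZU5; (19-1) mod 4 = 2 into the melted columns → goals.
So row 19 is (ZU5, goals, 157); value = 157.

157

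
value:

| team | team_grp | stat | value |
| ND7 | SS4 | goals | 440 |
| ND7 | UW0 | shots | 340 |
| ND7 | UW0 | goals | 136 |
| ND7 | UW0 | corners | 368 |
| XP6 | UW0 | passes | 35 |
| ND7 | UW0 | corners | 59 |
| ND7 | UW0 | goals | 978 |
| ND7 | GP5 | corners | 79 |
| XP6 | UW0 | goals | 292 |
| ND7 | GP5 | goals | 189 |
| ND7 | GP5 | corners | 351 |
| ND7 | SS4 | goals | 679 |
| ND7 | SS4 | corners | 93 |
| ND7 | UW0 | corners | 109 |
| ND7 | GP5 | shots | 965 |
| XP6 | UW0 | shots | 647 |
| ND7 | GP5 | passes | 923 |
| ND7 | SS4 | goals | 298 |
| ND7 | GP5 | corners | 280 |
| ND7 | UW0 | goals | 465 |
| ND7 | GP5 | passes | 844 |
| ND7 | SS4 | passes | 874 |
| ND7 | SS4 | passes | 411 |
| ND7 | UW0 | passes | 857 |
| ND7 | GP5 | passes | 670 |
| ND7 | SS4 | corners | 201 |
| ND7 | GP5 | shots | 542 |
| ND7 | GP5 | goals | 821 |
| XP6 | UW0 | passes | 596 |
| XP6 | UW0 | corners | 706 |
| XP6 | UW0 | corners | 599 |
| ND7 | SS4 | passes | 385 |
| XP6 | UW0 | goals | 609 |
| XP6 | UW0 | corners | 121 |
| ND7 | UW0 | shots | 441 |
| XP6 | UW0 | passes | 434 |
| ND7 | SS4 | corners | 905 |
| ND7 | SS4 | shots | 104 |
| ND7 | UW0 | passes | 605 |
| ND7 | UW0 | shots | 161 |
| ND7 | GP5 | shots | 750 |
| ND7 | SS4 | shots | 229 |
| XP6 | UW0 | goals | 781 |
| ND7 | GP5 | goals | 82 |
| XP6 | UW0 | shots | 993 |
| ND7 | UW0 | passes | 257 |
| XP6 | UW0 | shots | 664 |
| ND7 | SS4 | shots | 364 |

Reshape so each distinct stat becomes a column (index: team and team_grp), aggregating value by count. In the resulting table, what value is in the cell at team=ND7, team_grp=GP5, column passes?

3

Rows with team=ND7, team_grp=GP5 and stat=passes: value values are 923, 844, 670.
3 rows match — count = 3.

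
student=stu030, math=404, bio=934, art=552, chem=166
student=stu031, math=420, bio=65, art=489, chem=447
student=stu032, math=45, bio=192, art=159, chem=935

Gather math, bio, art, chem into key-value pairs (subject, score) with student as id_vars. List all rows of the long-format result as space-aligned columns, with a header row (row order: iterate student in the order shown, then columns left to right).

Each (student, column) pair becomes one row: 3 × 4 = 12 rows.
For example, (stu030, math) → score=404.

student  subject  score
stu030   math     404  
stu030   bio      934  
stu030   art      552  
stu030   chem     166  
stu031   math     420  
stu031   bio      65   
stu031   art      489  
stu031   chem     447  
stu032   math     45   
stu032   bio      192  
stu032   art      159  
stu032   chem     935  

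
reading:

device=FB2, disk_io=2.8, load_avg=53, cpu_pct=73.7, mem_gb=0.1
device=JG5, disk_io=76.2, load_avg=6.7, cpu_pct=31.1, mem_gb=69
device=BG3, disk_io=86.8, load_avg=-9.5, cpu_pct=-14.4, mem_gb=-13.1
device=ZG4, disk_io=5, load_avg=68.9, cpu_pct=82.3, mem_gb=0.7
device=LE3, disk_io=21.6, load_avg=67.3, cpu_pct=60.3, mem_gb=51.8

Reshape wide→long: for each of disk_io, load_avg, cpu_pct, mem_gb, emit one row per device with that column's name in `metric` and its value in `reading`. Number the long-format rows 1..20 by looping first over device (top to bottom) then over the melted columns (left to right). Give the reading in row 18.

20 rows total (5 × 4). Row 18: index ⌊(18-1)/4⌋ = 4 into device → LE3; (18-1) mod 4 = 1 into the melted columns → load_avg.
So row 18 is (LE3, load_avg, 67.3); reading = 67.3.

67.3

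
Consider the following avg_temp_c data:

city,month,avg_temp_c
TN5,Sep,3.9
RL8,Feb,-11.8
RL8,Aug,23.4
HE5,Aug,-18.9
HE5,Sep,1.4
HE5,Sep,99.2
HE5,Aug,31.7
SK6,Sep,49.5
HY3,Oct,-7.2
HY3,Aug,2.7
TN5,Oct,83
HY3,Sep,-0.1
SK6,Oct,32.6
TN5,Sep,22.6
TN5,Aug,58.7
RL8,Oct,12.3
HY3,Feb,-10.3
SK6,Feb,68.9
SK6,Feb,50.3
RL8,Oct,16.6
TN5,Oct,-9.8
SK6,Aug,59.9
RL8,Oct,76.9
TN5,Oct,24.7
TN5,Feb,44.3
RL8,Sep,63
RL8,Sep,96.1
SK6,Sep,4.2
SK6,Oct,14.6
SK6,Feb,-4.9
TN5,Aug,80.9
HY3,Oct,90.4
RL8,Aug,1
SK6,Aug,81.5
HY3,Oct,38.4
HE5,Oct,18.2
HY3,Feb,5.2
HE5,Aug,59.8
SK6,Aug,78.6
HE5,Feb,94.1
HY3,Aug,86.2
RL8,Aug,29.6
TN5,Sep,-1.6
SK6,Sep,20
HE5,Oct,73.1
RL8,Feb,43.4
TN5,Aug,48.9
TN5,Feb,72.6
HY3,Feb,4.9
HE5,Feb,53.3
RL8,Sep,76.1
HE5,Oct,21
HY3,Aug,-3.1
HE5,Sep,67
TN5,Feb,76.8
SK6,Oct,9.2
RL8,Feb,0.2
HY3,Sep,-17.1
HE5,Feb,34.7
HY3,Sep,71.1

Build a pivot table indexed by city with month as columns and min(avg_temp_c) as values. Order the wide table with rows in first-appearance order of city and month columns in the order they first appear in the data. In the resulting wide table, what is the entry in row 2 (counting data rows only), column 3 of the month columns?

With rows in first-appearance order of city, row 2 is city=RL8. month columns in first-appearance order: Sep, Feb, Aug, Oct; column 3 is Aug.
Long rows with city=RL8, month=Aug: min(23.4, 1, 29.6) = 1.

1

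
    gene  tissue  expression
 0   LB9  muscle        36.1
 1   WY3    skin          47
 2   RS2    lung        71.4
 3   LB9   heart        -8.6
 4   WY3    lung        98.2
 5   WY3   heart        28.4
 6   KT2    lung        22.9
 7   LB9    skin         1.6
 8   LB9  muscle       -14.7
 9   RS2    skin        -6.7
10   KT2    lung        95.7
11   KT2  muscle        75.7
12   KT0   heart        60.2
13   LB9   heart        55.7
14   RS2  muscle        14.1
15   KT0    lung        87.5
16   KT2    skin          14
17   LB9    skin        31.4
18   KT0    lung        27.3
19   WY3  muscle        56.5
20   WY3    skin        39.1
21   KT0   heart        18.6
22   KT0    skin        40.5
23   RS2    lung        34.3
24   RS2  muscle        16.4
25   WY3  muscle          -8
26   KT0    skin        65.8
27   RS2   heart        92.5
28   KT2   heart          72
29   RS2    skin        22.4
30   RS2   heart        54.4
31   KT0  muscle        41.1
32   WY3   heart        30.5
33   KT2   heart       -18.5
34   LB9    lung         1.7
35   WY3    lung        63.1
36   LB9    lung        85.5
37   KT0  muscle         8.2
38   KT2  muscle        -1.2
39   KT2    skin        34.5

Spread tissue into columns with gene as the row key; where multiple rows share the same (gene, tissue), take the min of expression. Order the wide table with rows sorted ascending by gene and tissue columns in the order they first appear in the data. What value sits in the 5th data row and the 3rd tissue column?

With rows sorted ascending by gene, row 5 is gene=WY3. tissue columns in first-appearance order: muscle, skin, lung, heart; column 3 is lung.
Long rows with gene=WY3, tissue=lung: min(98.2, 63.1) = 63.1.

63.1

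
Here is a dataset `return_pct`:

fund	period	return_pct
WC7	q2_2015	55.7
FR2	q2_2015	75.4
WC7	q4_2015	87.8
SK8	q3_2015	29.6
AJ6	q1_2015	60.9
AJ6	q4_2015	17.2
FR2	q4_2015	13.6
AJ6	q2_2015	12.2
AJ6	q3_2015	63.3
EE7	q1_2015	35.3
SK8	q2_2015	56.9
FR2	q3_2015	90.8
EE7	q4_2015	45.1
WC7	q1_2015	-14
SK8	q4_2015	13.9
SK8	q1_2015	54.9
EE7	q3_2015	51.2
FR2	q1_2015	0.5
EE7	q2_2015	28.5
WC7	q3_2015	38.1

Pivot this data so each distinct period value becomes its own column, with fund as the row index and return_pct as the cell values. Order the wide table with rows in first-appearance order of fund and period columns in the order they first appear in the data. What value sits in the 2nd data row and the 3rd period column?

With rows in first-appearance order of fund, row 2 is fund=FR2. period columns in first-appearance order: q2_2015, q4_2015, q3_2015, q1_2015; column 3 is q3_2015.
Long rows with fund=FR2, period=q3_2015: return_pct = 90.8.

90.8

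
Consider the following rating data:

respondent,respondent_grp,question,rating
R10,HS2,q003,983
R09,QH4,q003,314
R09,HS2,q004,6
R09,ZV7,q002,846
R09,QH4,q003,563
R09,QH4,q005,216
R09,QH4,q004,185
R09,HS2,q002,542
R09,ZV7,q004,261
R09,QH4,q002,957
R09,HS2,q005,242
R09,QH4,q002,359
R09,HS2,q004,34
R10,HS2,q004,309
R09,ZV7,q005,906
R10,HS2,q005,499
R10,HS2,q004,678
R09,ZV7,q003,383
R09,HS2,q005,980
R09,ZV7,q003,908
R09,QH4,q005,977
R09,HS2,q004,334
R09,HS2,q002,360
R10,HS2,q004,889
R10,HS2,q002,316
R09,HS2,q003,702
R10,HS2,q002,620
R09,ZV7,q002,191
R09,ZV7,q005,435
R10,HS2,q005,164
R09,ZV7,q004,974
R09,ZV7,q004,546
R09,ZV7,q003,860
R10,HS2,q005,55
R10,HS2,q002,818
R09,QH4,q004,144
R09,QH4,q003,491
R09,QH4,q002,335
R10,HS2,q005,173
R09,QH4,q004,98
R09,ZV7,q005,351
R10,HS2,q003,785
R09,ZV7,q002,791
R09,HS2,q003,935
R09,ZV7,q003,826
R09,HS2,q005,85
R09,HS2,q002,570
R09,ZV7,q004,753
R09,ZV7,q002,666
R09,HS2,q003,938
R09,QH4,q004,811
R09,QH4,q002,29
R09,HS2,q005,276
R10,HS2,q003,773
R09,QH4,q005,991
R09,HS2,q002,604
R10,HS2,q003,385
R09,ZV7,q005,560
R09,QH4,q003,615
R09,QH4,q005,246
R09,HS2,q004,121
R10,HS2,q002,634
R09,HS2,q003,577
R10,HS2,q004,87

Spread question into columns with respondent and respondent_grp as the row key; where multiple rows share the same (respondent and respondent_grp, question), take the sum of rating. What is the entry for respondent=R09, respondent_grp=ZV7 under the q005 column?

Rows with respondent=R09, respondent_grp=ZV7 and question=q005: rating values are 906, 435, 351, 560.
906 + 435 + 351 + 560 = 2252.

2252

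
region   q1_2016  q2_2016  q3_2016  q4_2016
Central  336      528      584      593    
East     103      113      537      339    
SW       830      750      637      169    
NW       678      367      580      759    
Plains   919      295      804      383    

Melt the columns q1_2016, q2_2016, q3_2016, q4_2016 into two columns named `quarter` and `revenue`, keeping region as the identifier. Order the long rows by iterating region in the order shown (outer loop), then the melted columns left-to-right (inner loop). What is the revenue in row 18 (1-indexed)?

20 rows total (5 × 4). Row 18: index ⌊(18-1)/4⌋ = 4 into region → Plains; (18-1) mod 4 = 1 into the melted columns → q2_2016.
So row 18 is (Plains, q2_2016, 295); revenue = 295.

295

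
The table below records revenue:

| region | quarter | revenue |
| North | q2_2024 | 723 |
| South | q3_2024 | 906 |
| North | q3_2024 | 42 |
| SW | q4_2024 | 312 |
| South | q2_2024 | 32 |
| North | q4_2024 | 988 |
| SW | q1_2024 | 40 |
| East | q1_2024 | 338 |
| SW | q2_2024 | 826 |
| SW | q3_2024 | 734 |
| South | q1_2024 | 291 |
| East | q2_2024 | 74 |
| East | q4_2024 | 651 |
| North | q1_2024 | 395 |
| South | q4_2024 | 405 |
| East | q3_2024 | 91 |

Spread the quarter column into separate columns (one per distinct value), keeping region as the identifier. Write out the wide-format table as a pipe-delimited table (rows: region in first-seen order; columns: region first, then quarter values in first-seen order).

| region | q2_2024 | q3_2024 | q4_2024 | q1_2024 |
| North | 723 | 42 | 988 | 395 |
| South | 32 | 906 | 405 | 291 |
| SW | 826 | 734 | 312 | 40 |
| East | 74 | 91 | 651 | 338 |

Columns: region plus the 4 distinct quarter values (q2_2024, q3_2024, q4_2024, q1_2024).
For example, row North column q2_2024 takes revenue=723 from the long row (North, q2_2024).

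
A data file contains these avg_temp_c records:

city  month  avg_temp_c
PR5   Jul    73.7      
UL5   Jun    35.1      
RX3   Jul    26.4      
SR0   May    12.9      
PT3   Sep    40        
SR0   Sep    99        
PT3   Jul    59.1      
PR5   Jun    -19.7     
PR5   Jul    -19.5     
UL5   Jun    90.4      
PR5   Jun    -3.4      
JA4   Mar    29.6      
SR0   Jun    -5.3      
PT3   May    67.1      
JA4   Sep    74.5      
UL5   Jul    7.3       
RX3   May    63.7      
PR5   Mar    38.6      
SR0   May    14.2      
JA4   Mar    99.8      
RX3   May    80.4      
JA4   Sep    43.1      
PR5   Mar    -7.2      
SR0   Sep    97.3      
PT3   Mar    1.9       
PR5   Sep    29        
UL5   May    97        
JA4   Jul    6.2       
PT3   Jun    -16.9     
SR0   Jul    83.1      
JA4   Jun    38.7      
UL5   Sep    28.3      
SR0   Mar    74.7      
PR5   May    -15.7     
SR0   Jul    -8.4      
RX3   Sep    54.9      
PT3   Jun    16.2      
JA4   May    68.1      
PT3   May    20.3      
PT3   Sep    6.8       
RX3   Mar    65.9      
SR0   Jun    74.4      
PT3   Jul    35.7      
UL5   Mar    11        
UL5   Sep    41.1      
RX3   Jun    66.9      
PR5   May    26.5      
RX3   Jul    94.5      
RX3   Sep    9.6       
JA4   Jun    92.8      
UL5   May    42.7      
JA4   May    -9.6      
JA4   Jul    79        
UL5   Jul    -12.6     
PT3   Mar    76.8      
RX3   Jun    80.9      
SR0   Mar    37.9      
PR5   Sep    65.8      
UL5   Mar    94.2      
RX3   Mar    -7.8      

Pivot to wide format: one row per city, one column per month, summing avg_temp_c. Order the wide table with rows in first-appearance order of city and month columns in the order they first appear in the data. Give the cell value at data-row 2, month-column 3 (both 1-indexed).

139.7

With rows in first-appearance order of city, row 2 is city=UL5. month columns in first-appearance order: Jul, Jun, May, Sep, Mar; column 3 is May.
Long rows with city=UL5, month=May: 97 + 42.7 = 139.7.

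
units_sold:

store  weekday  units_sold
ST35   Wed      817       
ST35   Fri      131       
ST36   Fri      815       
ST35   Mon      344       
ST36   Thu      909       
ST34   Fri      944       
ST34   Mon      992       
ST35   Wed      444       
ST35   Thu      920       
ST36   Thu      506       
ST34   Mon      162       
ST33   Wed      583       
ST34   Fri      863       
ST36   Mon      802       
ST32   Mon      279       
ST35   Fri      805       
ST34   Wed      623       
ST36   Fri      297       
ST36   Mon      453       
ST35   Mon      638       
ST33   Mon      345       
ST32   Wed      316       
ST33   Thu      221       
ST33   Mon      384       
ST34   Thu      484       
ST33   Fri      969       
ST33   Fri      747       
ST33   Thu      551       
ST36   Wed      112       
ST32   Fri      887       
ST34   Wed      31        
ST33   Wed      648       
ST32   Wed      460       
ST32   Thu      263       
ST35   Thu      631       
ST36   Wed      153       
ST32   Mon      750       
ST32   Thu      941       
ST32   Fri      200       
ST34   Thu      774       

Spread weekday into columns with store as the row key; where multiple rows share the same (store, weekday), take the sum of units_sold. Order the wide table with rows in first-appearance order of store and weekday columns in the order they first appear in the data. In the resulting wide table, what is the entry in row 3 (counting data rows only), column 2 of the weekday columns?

With rows in first-appearance order of store, row 3 is store=ST34. weekday columns in first-appearance order: Wed, Fri, Mon, Thu; column 2 is Fri.
Long rows with store=ST34, weekday=Fri: 944 + 863 = 1807.

1807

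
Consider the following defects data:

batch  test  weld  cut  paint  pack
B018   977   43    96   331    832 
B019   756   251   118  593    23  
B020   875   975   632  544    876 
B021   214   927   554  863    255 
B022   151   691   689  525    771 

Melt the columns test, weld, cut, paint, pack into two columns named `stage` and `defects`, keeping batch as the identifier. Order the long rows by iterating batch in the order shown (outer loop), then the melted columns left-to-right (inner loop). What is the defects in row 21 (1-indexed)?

25 rows total (5 × 5). Row 21: index ⌊(21-1)/5⌋ = 4 into batch → B022; (21-1) mod 5 = 0 into the melted columns → test.
So row 21 is (B022, test, 151); defects = 151.

151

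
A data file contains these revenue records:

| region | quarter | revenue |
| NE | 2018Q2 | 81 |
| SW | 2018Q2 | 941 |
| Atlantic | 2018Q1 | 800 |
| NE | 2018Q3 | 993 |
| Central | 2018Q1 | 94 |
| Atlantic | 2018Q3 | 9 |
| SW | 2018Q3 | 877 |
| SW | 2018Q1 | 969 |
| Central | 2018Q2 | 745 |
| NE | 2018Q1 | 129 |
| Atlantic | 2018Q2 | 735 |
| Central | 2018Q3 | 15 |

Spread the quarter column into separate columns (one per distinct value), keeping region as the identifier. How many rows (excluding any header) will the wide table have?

4 distinct region values → 4 rows.

4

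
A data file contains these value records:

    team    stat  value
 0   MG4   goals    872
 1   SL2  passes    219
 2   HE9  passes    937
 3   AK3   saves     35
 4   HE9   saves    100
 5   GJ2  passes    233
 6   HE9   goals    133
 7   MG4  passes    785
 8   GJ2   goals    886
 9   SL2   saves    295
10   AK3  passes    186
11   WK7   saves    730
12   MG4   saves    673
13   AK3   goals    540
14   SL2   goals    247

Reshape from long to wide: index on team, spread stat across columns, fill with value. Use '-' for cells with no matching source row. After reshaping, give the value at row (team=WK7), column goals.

No long-format row has team=WK7 and stat=goals, so the cell is -.

-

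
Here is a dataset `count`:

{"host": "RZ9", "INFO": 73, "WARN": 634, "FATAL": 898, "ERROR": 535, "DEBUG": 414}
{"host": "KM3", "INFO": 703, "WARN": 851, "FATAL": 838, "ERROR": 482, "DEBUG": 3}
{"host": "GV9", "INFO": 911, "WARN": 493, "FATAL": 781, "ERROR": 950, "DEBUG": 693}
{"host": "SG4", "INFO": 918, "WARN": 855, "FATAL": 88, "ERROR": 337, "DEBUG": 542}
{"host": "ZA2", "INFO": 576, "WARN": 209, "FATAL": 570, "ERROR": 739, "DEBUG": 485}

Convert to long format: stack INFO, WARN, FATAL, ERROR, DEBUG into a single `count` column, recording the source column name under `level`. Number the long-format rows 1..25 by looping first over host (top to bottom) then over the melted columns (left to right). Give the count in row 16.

918

25 rows total (5 × 5). Row 16: index ⌊(16-1)/5⌋ = 3 into host → SG4; (16-1) mod 5 = 0 into the melted columns → INFO.
So row 16 is (SG4, INFO, 918); count = 918.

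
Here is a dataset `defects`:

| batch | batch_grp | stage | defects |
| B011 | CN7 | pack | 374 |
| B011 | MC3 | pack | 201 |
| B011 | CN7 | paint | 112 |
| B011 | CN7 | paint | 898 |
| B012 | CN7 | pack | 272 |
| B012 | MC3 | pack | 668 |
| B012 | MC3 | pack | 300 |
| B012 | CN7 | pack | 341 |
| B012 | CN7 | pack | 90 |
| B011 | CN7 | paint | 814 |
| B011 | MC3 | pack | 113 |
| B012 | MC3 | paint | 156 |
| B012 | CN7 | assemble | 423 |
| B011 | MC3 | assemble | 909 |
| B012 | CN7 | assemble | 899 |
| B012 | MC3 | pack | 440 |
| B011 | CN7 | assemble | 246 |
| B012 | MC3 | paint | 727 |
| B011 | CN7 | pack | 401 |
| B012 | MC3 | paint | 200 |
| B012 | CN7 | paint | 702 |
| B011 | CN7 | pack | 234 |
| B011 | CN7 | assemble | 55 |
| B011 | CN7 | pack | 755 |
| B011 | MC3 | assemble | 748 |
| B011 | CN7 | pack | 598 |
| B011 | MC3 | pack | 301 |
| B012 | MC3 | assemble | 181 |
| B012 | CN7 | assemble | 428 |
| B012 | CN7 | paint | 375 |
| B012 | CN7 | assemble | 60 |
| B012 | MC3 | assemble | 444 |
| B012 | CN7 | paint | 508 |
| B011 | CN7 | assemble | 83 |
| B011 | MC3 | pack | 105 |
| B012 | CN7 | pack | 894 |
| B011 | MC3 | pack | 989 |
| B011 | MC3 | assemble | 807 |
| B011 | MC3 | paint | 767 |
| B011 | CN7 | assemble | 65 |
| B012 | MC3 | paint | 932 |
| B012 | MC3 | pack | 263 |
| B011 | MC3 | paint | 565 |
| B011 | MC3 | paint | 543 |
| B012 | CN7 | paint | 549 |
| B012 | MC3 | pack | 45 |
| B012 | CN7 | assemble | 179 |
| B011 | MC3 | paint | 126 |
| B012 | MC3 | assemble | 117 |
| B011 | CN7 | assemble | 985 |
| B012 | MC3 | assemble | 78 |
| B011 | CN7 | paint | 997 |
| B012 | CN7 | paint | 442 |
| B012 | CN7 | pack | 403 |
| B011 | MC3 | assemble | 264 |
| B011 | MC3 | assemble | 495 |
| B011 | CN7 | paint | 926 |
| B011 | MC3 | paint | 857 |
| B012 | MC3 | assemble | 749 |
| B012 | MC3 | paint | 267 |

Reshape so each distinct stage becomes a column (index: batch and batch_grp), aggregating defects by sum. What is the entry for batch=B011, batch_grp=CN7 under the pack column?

Rows with batch=B011, batch_grp=CN7 and stage=pack: defects values are 374, 401, 234, 755, 598.
374 + 401 + 234 + 755 + 598 = 2362.

2362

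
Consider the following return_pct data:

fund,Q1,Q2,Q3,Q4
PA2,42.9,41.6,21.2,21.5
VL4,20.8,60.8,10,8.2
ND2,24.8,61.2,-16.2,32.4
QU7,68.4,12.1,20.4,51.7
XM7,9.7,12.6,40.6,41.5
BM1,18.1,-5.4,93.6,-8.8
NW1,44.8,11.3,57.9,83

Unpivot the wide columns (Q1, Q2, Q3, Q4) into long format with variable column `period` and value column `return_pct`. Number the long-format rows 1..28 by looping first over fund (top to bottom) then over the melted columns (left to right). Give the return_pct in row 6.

60.8

28 rows total (7 × 4). Row 6: index ⌊(6-1)/4⌋ = 1 into fund → VL4; (6-1) mod 4 = 1 into the melted columns → Q2.
So row 6 is (VL4, Q2, 60.8); return_pct = 60.8.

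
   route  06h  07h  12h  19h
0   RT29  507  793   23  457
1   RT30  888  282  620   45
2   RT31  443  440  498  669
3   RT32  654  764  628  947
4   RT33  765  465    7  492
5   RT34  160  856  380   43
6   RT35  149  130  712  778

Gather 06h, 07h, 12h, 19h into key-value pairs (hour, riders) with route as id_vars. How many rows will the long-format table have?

7 route values × 4 melted columns = 28 rows.

28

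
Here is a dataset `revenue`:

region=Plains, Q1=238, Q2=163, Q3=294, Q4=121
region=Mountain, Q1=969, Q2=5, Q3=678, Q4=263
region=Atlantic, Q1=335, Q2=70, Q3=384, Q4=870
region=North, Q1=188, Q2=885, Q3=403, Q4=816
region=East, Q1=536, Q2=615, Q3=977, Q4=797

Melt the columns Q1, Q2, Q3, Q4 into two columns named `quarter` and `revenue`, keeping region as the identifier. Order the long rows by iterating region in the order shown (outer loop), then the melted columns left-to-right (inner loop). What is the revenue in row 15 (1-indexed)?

20 rows total (5 × 4). Row 15: index ⌊(15-1)/4⌋ = 3 into region → North; (15-1) mod 4 = 2 into the melted columns → Q3.
So row 15 is (North, Q3, 403); revenue = 403.

403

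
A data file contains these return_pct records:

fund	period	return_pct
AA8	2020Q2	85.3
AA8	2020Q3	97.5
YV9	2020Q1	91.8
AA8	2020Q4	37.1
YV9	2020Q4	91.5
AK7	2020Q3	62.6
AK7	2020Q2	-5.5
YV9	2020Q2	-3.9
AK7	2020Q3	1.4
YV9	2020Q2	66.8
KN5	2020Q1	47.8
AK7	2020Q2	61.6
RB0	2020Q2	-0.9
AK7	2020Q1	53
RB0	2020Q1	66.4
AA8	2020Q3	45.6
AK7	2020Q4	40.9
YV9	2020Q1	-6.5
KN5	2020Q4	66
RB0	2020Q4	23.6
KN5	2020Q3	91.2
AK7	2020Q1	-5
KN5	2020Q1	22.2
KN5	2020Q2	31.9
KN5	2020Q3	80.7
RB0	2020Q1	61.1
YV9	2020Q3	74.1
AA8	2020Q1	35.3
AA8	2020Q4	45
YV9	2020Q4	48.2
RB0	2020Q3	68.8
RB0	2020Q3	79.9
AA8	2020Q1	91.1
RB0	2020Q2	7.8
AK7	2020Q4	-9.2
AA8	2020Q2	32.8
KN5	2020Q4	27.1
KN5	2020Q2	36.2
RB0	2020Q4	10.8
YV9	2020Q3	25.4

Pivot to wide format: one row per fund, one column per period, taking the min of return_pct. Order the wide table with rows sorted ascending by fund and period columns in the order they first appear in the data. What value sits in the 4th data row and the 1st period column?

With rows sorted ascending by fund, row 4 is fund=RB0. period columns in first-appearance order: 2020Q2, 2020Q3, 2020Q1, 2020Q4; column 1 is 2020Q2.
Long rows with fund=RB0, period=2020Q2: min(-0.9, 7.8) = -0.9.

-0.9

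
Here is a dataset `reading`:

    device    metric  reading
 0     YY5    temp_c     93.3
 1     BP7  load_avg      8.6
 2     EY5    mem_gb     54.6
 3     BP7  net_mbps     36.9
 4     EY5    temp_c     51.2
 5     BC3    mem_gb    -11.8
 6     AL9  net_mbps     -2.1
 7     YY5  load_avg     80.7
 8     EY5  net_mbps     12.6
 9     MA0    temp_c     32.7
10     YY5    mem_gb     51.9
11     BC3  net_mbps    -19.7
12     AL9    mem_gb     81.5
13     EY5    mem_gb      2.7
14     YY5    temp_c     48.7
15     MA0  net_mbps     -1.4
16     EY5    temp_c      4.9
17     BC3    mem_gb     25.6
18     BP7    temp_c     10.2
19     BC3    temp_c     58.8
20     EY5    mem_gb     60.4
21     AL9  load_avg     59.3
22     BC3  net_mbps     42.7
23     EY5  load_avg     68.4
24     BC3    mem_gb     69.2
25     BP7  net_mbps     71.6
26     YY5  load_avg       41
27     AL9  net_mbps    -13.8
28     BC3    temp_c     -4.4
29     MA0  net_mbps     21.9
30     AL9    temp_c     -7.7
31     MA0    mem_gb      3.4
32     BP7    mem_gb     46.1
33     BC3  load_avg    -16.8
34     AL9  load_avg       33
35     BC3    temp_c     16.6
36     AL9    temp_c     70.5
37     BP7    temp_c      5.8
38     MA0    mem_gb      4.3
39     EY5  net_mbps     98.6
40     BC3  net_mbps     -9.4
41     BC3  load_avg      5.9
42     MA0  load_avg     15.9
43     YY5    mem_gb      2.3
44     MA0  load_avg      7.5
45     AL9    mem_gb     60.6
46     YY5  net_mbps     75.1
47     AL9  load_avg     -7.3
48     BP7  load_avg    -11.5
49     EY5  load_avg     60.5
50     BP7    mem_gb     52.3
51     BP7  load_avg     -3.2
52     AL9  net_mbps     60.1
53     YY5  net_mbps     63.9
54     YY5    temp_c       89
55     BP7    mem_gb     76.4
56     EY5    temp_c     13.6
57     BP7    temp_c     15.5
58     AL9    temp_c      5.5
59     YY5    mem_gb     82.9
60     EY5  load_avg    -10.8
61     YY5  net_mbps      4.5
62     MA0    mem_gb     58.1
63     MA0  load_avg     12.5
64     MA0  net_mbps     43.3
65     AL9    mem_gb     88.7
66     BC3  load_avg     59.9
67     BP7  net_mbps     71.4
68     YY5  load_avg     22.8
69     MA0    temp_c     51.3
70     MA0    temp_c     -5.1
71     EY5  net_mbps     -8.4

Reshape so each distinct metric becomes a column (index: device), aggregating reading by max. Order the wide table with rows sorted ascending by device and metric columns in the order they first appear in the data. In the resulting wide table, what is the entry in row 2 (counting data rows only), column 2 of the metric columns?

With rows sorted ascending by device, row 2 is device=BC3. metric columns in first-appearance order: temp_c, load_avg, mem_gb, net_mbps; column 2 is load_avg.
Long rows with device=BC3, metric=load_avg: max(-16.8, 5.9, 59.9) = 59.9.

59.9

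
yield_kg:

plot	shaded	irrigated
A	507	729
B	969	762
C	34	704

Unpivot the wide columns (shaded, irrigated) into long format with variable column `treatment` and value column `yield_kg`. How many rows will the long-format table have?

3 plot values × 2 melted columns = 6 rows.

6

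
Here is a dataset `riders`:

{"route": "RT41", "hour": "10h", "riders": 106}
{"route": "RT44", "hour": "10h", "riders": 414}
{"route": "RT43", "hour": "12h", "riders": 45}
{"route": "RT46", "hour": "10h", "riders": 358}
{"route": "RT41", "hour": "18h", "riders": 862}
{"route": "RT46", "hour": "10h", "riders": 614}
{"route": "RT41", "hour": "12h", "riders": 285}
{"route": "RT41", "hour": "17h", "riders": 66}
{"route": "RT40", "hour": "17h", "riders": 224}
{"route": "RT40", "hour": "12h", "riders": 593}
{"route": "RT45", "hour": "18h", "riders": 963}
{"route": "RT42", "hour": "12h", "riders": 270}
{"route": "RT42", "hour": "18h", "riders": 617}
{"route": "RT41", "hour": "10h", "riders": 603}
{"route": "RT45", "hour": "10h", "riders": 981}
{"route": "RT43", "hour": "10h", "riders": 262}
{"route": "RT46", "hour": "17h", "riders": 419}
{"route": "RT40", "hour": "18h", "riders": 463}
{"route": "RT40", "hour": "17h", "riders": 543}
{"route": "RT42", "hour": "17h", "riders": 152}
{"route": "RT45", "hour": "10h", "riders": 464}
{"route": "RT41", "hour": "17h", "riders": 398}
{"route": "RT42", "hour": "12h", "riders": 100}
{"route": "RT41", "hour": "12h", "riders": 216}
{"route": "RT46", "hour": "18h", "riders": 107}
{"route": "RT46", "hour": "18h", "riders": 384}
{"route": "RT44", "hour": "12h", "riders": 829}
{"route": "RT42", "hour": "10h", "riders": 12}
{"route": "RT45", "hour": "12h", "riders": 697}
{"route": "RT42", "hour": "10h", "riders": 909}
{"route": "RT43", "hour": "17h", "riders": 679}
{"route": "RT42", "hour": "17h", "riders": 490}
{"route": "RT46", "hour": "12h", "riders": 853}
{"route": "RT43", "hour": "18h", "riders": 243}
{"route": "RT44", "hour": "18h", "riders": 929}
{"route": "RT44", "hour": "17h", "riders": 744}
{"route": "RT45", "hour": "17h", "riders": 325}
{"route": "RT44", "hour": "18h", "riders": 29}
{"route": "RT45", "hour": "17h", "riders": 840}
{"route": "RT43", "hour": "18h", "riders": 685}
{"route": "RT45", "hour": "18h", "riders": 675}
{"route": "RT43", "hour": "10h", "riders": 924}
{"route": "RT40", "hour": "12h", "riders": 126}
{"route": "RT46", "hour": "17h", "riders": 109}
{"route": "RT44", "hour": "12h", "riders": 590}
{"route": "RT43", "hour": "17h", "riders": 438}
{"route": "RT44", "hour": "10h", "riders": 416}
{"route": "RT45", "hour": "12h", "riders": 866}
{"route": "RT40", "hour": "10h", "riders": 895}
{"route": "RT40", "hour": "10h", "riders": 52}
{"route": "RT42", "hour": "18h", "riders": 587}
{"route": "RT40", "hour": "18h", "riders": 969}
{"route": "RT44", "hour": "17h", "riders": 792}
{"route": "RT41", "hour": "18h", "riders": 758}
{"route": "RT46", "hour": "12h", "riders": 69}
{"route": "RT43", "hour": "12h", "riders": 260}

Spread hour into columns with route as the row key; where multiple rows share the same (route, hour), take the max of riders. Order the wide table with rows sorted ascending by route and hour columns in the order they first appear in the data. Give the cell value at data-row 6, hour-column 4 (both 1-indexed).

840

With rows sorted ascending by route, row 6 is route=RT45. hour columns in first-appearance order: 10h, 12h, 18h, 17h; column 4 is 17h.
Long rows with route=RT45, hour=17h: max(325, 840) = 840.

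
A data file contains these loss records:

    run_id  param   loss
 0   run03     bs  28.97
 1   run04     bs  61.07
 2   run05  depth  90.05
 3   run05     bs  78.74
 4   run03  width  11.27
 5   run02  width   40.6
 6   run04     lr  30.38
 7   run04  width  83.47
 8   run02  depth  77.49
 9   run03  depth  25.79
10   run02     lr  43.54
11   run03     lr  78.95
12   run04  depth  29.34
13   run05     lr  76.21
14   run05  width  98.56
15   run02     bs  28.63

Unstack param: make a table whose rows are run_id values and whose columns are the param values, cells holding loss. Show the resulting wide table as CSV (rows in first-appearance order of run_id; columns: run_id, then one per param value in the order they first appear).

Columns: run_id plus the 4 distinct param values (bs, depth, width, lr).
For example, row run03 column bs takes loss=28.97 from the long row (run03, bs).

run_id,bs,depth,width,lr
run03,28.97,25.79,11.27,78.95
run04,61.07,29.34,83.47,30.38
run05,78.74,90.05,98.56,76.21
run02,28.63,77.49,40.6,43.54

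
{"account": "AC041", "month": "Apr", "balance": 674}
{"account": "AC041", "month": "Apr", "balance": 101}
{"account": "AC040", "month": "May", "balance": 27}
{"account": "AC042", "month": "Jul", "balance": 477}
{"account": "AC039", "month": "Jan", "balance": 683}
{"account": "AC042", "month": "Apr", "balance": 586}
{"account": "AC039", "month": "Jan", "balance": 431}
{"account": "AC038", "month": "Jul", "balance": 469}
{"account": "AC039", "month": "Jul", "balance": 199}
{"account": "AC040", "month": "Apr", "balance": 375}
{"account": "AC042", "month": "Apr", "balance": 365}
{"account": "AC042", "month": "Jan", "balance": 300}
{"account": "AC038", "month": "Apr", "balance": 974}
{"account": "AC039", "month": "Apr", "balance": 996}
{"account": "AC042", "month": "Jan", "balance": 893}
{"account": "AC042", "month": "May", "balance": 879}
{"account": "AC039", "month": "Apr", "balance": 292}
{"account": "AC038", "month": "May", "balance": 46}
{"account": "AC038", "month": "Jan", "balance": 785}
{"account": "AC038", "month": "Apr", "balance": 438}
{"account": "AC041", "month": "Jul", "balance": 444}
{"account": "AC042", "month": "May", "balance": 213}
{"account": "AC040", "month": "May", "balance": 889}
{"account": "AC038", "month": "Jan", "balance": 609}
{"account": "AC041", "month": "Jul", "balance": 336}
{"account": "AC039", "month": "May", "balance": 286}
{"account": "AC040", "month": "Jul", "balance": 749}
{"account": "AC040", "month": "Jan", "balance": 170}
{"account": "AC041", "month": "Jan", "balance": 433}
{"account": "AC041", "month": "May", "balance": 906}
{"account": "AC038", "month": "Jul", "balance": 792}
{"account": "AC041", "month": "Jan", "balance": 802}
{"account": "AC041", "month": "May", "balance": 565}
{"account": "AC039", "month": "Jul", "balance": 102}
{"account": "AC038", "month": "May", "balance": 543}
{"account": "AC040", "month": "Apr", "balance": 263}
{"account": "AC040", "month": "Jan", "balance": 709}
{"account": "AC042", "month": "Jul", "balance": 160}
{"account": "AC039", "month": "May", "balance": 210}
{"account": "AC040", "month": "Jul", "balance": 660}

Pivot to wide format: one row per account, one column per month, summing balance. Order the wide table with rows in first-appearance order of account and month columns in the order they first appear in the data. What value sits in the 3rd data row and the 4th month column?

With rows in first-appearance order of account, row 3 is account=AC042. month columns in first-appearance order: Apr, May, Jul, Jan; column 4 is Jan.
Long rows with account=AC042, month=Jan: 300 + 893 = 1193.

1193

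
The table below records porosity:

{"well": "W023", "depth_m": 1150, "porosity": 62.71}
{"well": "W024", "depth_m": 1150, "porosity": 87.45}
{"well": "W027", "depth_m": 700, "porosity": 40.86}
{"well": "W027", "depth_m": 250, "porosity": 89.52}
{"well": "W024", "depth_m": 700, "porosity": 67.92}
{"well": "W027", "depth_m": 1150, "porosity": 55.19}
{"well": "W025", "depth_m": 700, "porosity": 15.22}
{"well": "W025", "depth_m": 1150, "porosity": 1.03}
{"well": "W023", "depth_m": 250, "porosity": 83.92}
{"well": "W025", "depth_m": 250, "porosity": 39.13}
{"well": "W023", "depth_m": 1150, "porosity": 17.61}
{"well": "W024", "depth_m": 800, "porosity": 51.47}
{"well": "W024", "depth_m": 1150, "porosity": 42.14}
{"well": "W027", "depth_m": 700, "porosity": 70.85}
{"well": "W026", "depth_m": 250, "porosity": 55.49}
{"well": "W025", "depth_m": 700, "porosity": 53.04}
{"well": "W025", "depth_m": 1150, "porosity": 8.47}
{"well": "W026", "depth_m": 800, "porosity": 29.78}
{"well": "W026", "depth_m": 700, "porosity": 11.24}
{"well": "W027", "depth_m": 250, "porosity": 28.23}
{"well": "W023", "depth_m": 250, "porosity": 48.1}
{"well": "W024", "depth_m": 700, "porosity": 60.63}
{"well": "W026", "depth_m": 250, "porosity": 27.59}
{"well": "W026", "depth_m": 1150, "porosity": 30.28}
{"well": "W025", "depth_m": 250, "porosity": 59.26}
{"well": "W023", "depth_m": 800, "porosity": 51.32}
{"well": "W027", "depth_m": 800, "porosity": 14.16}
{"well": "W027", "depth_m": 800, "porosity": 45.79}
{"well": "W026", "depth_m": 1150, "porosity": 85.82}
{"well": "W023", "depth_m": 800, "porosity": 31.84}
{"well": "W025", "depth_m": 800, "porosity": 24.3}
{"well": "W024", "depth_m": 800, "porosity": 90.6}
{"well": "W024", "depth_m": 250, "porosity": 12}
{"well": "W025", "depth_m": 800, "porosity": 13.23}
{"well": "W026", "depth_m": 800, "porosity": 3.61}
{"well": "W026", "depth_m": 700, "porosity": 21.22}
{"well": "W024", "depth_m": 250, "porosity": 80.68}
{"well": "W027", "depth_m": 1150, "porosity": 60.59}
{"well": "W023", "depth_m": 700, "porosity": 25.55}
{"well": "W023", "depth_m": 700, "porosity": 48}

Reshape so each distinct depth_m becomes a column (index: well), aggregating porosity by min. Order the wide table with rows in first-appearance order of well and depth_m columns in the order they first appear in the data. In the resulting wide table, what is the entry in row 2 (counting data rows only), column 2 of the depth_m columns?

With rows in first-appearance order of well, row 2 is well=W024. depth_m columns in first-appearance order: 1150, 700, 250, 800; column 2 is 700.
Long rows with well=W024, depth_m=700: min(67.92, 60.63) = 60.63.

60.63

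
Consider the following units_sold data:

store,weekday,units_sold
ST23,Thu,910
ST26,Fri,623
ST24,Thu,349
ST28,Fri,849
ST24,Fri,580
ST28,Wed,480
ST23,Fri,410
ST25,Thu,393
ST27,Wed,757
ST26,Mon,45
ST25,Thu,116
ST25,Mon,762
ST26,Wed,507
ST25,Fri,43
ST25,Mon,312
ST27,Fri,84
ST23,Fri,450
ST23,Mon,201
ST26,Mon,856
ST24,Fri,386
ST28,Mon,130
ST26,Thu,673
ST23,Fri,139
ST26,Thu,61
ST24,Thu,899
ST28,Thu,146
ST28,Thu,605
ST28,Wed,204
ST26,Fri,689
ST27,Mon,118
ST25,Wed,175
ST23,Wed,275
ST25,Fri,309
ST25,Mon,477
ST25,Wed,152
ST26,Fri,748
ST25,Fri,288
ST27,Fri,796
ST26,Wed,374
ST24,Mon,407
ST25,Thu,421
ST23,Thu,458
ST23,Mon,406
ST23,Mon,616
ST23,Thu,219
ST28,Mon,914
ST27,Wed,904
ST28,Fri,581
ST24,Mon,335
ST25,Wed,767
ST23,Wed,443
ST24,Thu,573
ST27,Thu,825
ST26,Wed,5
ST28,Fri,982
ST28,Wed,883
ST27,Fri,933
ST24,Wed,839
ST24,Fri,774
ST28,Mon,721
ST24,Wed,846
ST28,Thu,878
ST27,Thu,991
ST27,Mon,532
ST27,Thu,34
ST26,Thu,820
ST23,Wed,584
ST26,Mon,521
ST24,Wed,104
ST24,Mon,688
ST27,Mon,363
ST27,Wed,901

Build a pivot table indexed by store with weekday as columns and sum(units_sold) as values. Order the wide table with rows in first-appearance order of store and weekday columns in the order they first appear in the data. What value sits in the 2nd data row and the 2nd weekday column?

With rows in first-appearance order of store, row 2 is store=ST26. weekday columns in first-appearance order: Thu, Fri, Wed, Mon; column 2 is Fri.
Long rows with store=ST26, weekday=Fri: 623 + 689 + 748 = 2060.

2060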